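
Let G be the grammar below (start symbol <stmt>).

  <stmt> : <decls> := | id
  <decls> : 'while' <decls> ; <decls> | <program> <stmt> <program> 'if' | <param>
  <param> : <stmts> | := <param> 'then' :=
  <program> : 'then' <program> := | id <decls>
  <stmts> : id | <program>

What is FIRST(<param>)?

From <param> : <stmts>: add FIRST(<stmts>) = { 'then', id }.
<param> : := <param> 'then' := contributes {:=}.
Union: FIRST(<param>) = { 'then', :=, id }.

{ 'then', :=, id }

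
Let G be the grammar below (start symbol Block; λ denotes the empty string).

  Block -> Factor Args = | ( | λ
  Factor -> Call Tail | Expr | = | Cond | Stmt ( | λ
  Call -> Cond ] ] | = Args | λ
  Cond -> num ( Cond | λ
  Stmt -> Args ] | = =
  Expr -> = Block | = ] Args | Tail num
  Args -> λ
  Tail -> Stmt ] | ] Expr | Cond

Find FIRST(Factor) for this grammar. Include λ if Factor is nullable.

From Factor -> Call Tail: Call, Tail nullable, take FIRST(Call) ∪ FIRST(Tail) = { =, ], num }; also λ since the whole RHS is nullable.
From Factor -> Expr: add FIRST(Expr) = { =, ], num }.
Factor -> = contributes {=}.
From Factor -> Cond: add FIRST(Cond) = { num, λ } (including λ since Cond is nullable).
From Factor -> Stmt (: add FIRST(Stmt) = { =, ] }.
Factor -> λ contributes λ.
Union: FIRST(Factor) = { =, ], num, λ }.

{ =, ], num, λ }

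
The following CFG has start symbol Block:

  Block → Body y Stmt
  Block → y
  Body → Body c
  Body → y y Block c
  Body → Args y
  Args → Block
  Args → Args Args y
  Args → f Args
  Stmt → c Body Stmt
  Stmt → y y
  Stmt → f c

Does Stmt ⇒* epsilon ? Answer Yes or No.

No nonterminal in this grammar is nullable.
No production of Stmt has an RHS whose symbols are all nullable, so Stmt is not nullable.

No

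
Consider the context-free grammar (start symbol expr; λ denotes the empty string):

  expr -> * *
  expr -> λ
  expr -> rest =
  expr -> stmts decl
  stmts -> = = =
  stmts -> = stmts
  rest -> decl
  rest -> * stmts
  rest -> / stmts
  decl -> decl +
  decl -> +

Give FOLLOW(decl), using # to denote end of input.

{ #, +, = }

In expr -> stmts decl: decl is at the end, add FOLLOW(expr) = { # }.
In rest -> decl: decl is at the end, add FOLLOW(rest) = { = }.
In decl -> decl +: add FIRST(+) = { + }.
Union: FOLLOW(decl) = { #, +, = }.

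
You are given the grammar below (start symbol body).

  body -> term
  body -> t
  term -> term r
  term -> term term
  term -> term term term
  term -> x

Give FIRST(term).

{ x }

From term -> term r: add FIRST(term) = { x }.
From term -> term term: add FIRST(term) = { x }.
From term -> term term term: add FIRST(term) = { x }.
term -> x contributes {x}.
Union: FIRST(term) = { x }.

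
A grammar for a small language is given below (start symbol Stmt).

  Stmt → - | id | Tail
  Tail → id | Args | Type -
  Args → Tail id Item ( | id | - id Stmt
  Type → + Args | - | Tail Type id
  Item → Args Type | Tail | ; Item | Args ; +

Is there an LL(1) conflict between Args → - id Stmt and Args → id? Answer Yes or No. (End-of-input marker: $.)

FIRST(- id Stmt) = { - } and FIRST(id) = { id }.
The FIRST sets are disjoint and neither alternative is nullable — no conflict.

No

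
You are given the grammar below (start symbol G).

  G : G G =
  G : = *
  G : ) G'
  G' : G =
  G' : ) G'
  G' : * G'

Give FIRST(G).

From G : G G =: add FIRST(G) = { ), = }.
G : = * contributes {=}.
G : ) G' contributes {)}.
Union: FIRST(G) = { ), = }.

{ ), = }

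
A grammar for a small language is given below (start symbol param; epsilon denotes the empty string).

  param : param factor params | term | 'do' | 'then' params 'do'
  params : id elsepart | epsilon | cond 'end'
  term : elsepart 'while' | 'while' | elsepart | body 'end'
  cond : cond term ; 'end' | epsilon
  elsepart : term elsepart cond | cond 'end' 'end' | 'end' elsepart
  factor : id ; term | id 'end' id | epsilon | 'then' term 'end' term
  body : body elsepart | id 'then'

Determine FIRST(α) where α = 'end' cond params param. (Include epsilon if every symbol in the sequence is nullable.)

{ 'end' }

'end' is a terminal; add {'end'} and stop.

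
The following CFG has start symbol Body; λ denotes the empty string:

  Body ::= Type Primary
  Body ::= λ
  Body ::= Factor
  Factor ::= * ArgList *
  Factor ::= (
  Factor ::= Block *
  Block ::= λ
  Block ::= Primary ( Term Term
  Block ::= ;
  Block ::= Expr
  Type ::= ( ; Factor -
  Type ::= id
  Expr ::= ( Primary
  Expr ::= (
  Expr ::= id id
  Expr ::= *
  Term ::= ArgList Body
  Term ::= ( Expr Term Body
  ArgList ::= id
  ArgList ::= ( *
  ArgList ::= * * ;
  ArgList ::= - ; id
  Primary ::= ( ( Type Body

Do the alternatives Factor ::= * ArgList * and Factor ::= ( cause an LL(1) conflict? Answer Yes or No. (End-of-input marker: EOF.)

FIRST(* ArgList *) = { * } and FIRST(() = { ( }.
The FIRST sets are disjoint and neither alternative is nullable — no conflict.

No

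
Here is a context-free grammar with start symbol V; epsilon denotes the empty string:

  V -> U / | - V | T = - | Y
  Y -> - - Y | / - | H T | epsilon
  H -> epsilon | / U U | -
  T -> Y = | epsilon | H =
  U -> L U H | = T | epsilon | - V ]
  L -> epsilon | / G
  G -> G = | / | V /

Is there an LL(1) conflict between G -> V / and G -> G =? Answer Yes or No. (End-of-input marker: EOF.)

FIRST(V /) = { -, /, = } and FIRST(G =) = { -, /, = }.
Both contain -, so the two alternatives are not disjoint — LL(1) conflict.

Yes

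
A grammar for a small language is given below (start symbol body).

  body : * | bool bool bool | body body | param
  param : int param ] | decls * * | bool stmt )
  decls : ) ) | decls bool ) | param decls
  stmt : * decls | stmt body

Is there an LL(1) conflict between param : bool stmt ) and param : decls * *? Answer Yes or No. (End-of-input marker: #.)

Yes

FIRST(bool stmt )) = { bool } and FIRST(decls * *) = { ), bool, int }.
Both contain bool, so the two alternatives are not disjoint — LL(1) conflict.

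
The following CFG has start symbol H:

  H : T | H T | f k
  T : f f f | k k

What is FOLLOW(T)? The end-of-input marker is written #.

{ #, f, k }

In H : T: T is at the end, add FOLLOW(H) = { #, f, k }.
In H : H T: T is at the end, add FOLLOW(H) = { #, f, k }.
Union: FOLLOW(T) = { #, f, k }.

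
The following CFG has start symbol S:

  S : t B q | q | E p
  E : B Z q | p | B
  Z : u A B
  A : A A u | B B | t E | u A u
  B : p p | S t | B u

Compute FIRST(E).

{ p, q, t }

From E : B Z q: add FIRST(B) = { p, q, t }.
E : p contributes {p}.
From E : B: add FIRST(B) = { p, q, t }.
Union: FIRST(E) = { p, q, t }.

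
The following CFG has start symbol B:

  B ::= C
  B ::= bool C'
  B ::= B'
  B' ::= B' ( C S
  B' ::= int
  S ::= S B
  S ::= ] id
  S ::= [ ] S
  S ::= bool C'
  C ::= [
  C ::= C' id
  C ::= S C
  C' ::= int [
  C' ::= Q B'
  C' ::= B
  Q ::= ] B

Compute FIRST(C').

{ [, ], bool, int }

C' ::= int [ contributes {int}.
From C' ::= Q B': add FIRST(Q) = { ] }.
From C' ::= B: add FIRST(B) = { [, ], bool, int }.
Union: FIRST(C') = { [, ], bool, int }.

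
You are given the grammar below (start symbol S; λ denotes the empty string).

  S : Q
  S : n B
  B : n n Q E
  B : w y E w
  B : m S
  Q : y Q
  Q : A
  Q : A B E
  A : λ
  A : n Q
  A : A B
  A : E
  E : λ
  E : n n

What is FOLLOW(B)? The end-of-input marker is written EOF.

{ EOF, m, n, w }

In S : n B: B is at the end, add FOLLOW(S) = { EOF, m, n, w }.
In Q : A B E: add FIRST(E)\{λ} = { n }.
  Since E is nullable, also add FOLLOW(Q) = { EOF, m, n, w }.
In A : A B: B is at the end, add FOLLOW(A) = { EOF, m, n, w }.
Union: FOLLOW(B) = { EOF, m, n, w }.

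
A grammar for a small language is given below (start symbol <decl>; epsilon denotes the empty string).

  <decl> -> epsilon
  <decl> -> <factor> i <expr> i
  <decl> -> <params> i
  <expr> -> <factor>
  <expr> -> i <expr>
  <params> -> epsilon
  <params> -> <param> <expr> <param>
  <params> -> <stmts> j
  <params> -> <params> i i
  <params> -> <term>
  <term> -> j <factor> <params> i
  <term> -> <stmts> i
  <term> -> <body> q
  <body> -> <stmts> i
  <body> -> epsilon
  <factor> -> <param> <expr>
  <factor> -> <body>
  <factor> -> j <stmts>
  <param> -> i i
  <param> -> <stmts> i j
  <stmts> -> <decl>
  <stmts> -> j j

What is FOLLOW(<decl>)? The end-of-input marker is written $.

<decl> is the start symbol, so $ ∈ FOLLOW(<decl>).
In <stmts> -> <decl>: <decl> is at the end, add FOLLOW(<stmts>) = { i, j, q }.
Union: FOLLOW(<decl>) = { $, i, j, q }.

{ $, i, j, q }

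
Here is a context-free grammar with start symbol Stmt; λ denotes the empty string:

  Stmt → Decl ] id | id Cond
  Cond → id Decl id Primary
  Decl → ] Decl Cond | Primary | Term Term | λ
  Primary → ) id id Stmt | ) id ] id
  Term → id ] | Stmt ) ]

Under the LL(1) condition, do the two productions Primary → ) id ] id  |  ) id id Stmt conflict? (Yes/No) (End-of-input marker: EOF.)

Yes

FIRST() id ] id) = { ) } and FIRST() id id Stmt) = { ) }.
Both contain ), so the two alternatives are not disjoint — LL(1) conflict.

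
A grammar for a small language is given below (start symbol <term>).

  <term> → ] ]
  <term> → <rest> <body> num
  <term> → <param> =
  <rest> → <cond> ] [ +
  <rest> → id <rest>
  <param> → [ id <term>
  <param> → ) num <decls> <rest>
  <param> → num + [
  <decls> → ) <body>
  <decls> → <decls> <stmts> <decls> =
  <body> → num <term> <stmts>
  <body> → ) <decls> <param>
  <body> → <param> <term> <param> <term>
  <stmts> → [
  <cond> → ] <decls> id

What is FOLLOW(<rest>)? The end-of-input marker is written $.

{ ), =, [, ], id, num }

In <term> → <rest> <body> num: add FIRST(<body> num) = { ), [, num }.
In <rest> → id <rest>: <rest> is at the end, add FOLLOW(<rest>) = { ), =, [, ], id, num }.
In <param> → ) num <decls> <rest>: <rest> is at the end, add FOLLOW(<param>) = { ), =, [, ], id, num }.
Union: FOLLOW(<rest>) = { ), =, [, ], id, num }.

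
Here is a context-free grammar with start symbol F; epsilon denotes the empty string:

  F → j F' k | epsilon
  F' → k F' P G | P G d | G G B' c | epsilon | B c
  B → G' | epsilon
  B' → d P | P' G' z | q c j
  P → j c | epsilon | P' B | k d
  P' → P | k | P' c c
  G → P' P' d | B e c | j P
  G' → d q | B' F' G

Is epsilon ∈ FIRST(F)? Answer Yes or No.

Yes

F has an epsilon-production, so F ⇒ epsilon.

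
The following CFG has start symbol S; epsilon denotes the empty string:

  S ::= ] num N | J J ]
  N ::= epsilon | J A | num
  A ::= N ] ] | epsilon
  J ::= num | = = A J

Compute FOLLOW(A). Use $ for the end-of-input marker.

In N ::= J A: A is at the end, add FOLLOW(N) = { $, ] }.
In J ::= = = A J: add FIRST(J) = { =, num }.
Union: FOLLOW(A) = { $, =, ], num }.

{ $, =, ], num }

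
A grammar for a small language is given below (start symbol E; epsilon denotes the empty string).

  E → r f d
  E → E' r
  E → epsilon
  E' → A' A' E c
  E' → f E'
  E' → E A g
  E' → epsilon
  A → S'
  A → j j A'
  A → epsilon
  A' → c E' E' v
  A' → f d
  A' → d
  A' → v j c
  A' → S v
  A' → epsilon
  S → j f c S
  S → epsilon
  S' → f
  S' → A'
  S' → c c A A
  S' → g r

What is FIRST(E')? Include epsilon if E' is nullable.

{ c, d, f, g, j, r, v, epsilon }

From E' → A' A' E c: A', A', E nullable, take FIRST(A') ∪ FIRST(A') ∪ FIRST(E) ∪ {c} = { c, d, f, g, j, r, v }.
E' → f E' contributes {f}.
From E' → E A g: E, A nullable, take FIRST(E) ∪ FIRST(A) ∪ {g} = { c, d, f, g, j, r, v }.
E' → epsilon contributes epsilon.
Union: FIRST(E') = { c, d, f, g, j, r, v, epsilon }.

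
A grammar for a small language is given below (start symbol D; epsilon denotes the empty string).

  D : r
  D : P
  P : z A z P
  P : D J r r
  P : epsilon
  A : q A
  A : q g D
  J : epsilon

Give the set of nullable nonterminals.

{ D, J, P }

Directly nullable (have an epsilon-production): P, J.
D : P with every symbol nullable, so D is nullable.
No other nonterminal has a production whose RHS symbols are all nullable.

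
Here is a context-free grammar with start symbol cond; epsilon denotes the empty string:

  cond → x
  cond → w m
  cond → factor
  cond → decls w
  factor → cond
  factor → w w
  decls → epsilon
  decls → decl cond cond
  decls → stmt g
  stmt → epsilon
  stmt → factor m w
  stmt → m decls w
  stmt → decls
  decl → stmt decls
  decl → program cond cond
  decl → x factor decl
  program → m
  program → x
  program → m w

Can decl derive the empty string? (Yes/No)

decl → stmt decls and each of stmt, decls is nullable, so decl ⇒* epsilon.

Yes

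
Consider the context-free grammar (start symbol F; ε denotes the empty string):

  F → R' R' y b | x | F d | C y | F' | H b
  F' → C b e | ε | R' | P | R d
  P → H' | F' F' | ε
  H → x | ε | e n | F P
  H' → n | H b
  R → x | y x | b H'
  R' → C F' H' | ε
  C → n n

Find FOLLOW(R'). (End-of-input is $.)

{ $, b, d, e, n, x, y }

In F → R' R' y b: add FIRST(R' y b) = { n, y }.
In F → R' R' y b: add FIRST(y b) = { y }.
In F' → R': R' is at the end, add FOLLOW(F') = { $, b, d, e, n, x, y }.
Union: FOLLOW(R') = { $, b, d, e, n, x, y }.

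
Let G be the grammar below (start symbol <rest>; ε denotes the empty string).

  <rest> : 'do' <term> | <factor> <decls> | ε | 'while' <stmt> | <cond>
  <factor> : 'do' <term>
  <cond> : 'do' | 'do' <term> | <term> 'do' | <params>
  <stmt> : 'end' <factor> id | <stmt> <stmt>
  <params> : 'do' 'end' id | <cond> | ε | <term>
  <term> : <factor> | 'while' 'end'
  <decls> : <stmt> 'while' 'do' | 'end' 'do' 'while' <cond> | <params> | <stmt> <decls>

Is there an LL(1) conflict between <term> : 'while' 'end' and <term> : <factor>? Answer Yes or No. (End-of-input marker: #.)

No

FIRST('while' 'end') = { 'while' } and FIRST(<factor>) = { 'do' }.
The FIRST sets are disjoint and neither alternative is nullable — no conflict.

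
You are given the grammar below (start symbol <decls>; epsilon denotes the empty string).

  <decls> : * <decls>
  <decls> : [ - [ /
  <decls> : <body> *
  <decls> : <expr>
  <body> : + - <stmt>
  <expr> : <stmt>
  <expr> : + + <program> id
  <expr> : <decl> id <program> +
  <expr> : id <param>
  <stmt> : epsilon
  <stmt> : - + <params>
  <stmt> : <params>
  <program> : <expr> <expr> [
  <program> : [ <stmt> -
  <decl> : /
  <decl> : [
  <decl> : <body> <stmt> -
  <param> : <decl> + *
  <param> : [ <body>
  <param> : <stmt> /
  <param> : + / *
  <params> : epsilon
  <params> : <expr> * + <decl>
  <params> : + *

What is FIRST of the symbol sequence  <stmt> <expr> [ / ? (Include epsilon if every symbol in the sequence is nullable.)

{ *, +, -, /, [, id }

Add FIRST(<stmt>)\{epsilon} = { *, +, -, /, [, id }; <stmt> is nullable, continue.
Add FIRST(<expr>)\{epsilon} = { *, +, -, /, [, id }; <expr> is nullable, continue.
[ is a terminal; add {[} and stop.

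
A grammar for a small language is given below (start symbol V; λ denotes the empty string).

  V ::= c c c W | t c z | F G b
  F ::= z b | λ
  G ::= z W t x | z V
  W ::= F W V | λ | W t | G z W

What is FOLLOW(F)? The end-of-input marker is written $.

In V ::= F G b: add FIRST(G b) = { z }.
In W ::= F W V: add FIRST(W V) = { c, t, z }.
Union: FOLLOW(F) = { c, t, z }.

{ c, t, z }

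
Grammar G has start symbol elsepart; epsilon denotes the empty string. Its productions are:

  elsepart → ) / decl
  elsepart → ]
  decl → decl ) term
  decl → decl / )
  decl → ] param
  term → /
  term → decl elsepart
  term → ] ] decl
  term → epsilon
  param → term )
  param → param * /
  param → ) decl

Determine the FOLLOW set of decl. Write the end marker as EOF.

In elsepart → ) / decl: decl is at the end, add FOLLOW(elsepart) = { EOF, ), *, /, ] }.
In decl → decl ) term: add FIRST() term) = { ) }.
In decl → decl / ): add FIRST(/ )) = { / }.
In term → decl elsepart: add FIRST(elsepart) = { ), ] }.
In term → ] ] decl: decl is at the end, add FOLLOW(term) = { EOF, ), *, /, ] }.
In param → ) decl: decl is at the end, add FOLLOW(param) = { EOF, ), *, /, ] }.
Union: FOLLOW(decl) = { EOF, ), *, /, ] }.

{ EOF, ), *, /, ] }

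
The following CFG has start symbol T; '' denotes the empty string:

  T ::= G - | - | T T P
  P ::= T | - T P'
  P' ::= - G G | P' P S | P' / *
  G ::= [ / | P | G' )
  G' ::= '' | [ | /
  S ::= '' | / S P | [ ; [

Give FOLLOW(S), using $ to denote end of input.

{ $, ), -, /, [ }

In P' ::= P' P S: S is at the end, add FOLLOW(P') = { $, ), -, /, [ }.
In S ::= / S P: add FIRST(P) = { ), -, /, [ }.
Union: FOLLOW(S) = { $, ), -, /, [ }.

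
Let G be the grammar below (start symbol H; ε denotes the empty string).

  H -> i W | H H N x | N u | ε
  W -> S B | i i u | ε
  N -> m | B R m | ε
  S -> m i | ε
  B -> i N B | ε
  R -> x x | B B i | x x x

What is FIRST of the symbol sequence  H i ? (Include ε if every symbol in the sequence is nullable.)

Add FIRST(H)\{ε} = { i, m, u, x }; H is nullable, continue.
i is a terminal; add {i} and stop.

{ i, m, u, x }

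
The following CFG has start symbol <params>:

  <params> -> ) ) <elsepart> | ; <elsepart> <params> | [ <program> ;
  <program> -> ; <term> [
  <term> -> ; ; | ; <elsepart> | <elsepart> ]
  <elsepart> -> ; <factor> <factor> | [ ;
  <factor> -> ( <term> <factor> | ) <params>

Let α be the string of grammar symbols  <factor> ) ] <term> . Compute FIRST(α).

{ (, ) }

Add FIRST(<factor>) = { (, ) }; <factor> is not nullable, stop.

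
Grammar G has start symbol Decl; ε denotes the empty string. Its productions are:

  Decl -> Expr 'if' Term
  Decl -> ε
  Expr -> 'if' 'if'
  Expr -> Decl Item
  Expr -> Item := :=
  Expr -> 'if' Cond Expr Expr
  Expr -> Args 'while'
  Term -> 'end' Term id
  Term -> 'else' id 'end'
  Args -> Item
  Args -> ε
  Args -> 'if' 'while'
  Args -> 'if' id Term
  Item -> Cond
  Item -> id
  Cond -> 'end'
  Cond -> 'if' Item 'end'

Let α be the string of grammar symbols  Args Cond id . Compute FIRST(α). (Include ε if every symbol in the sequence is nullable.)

{ 'end', 'if', id }

Add FIRST(Args)\{ε} = { 'end', 'if', id }; Args is nullable, continue.
Add FIRST(Cond) = { 'end', 'if' }; Cond is not nullable, stop.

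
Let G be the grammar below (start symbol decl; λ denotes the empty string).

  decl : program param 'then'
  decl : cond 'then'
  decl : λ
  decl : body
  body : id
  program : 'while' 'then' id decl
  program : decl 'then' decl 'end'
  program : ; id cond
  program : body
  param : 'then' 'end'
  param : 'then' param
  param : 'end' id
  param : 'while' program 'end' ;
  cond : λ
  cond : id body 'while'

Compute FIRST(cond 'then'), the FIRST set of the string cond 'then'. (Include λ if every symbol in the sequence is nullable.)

Add FIRST(cond)\{λ} = { id }; cond is nullable, continue.
'then' is a terminal; add {'then'} and stop.

{ 'then', id }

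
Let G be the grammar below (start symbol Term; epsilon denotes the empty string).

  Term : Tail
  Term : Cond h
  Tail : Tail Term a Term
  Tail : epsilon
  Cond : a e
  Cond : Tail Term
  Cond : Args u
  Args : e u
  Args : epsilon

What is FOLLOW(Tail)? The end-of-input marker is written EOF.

{ EOF, a, e, h, u }

In Term : Tail: Tail is at the end, add FOLLOW(Term) = { EOF, a, e, h, u }.
In Tail : Tail Term a Term: add FIRST(Term a Term) = { a, e, h, u }.
In Cond : Tail Term: add FIRST(Term)\{epsilon} = { a, e, h, u }.
  Since Term is nullable, also add FOLLOW(Cond) = { h }.
Union: FOLLOW(Tail) = { EOF, a, e, h, u }.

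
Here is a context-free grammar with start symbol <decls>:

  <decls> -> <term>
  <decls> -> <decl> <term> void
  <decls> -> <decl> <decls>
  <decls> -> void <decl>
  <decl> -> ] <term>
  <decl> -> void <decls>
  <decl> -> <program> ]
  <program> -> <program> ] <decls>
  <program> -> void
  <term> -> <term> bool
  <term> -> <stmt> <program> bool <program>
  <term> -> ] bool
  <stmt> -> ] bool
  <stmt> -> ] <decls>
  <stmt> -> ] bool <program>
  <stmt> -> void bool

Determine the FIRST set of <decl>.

<decl> -> ] <term> contributes {]}.
<decl> -> void <decls> contributes {void}.
From <decl> -> <program> ]: add FIRST(<program>) = { void }.
Union: FIRST(<decl>) = { ], void }.

{ ], void }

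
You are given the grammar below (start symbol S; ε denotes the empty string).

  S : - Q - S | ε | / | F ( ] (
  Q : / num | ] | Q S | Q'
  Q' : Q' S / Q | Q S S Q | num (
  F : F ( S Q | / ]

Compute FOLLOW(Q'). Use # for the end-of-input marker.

{ (, -, /, ], num }

In Q : Q': Q' is at the end, add FOLLOW(Q) = { (, -, /, ], num }.
In Q' : Q' S / Q: add FIRST(S / Q) = { -, / }.
Union: FOLLOW(Q') = { (, -, /, ], num }.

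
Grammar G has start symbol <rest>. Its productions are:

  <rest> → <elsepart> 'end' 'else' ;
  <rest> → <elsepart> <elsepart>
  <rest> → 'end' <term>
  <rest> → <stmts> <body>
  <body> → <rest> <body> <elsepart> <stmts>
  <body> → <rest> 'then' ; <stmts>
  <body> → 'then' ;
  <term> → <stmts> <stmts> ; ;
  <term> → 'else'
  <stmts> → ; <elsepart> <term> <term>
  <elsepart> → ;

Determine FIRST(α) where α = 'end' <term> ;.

{ 'end' }

'end' is a terminal; add {'end'} and stop.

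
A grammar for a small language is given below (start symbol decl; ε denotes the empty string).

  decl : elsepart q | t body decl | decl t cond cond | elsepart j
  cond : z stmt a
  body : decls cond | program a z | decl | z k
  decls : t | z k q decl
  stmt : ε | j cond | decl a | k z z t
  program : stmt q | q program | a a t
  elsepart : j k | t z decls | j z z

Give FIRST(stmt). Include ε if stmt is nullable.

stmt : ε contributes ε.
stmt : j cond contributes {j}.
From stmt : decl a: add FIRST(decl) = { j, t }.
stmt : k z z t contributes {k}.
Union: FIRST(stmt) = { j, k, t, ε }.

{ j, k, t, ε }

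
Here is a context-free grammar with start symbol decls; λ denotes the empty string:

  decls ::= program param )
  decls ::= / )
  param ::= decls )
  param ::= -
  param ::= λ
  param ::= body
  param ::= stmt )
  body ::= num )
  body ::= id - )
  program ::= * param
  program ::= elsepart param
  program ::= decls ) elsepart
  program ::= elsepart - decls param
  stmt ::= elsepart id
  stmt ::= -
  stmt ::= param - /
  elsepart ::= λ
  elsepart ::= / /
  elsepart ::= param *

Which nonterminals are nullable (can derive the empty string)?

{ elsepart, param, program }

Directly nullable (have an λ-production): param, elsepart.
program ::= elsepart param with every symbol nullable, so program is nullable.
No other nonterminal has a production whose RHS symbols are all nullable.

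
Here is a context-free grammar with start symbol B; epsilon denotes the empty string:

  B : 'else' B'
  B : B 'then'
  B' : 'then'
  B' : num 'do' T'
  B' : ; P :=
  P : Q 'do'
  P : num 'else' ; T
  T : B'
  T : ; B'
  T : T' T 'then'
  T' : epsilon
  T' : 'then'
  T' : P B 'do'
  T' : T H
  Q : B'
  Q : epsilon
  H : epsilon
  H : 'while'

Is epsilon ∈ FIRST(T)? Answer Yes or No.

No

Nullable nonterminals: H, Q, T'.
No production of T has an RHS whose symbols are all nullable, so T is not nullable.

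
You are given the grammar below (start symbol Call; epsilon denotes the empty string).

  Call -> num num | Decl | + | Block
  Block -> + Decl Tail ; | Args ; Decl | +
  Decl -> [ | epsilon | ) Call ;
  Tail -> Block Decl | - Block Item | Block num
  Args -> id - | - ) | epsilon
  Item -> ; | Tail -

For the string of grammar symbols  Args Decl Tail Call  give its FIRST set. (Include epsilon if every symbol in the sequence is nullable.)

{ ), +, -, ;, [, id }

Add FIRST(Args)\{epsilon} = { -, id }; Args is nullable, continue.
Add FIRST(Decl)\{epsilon} = { ), [ }; Decl is nullable, continue.
Add FIRST(Tail) = { +, -, ;, id }; Tail is not nullable, stop.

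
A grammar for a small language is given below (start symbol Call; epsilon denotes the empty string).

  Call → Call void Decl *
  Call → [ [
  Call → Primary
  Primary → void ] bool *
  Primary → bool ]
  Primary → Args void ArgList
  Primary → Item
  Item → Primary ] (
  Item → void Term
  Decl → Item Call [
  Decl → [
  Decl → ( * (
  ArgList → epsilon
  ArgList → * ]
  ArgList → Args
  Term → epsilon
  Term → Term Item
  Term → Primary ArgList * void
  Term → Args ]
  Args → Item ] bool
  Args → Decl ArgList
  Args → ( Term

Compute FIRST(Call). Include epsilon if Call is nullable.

{ (, [, bool, void }

From Call → Call void Decl *: add FIRST(Call) = { (, [, bool, void }.
Call → [ [ contributes {[}.
From Call → Primary: add FIRST(Primary) = { (, [, bool, void }.
Union: FIRST(Call) = { (, [, bool, void }.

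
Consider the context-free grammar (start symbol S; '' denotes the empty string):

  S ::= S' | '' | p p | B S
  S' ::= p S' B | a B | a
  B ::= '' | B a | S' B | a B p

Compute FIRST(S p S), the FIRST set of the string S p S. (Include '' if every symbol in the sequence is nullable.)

Add FIRST(S)\{''} = { a, p }; S is nullable, continue.
p is a terminal; add {p} and stop.

{ a, p }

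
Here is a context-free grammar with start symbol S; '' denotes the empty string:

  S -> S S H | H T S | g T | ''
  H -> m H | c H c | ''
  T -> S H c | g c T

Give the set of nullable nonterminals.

Directly nullable (have an ''-production): S, H.
No other nonterminal has a production whose RHS symbols are all nullable.

{ H, S }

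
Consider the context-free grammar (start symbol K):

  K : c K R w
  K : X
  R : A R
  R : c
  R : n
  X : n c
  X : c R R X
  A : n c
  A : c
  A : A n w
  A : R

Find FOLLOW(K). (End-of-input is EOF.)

{ EOF, c, n }

K is the start symbol, so EOF ∈ FOLLOW(K).
In K : c K R w: add FIRST(R w) = { c, n }.
Union: FOLLOW(K) = { EOF, c, n }.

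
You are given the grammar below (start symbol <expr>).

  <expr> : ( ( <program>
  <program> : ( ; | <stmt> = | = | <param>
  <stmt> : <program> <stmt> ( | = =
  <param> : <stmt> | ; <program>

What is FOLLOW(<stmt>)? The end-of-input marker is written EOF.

In <program> : <stmt> =: add FIRST(=) = { = }.
In <stmt> : <program> <stmt> (: add FIRST(() = { ( }.
In <param> : <stmt>: <stmt> is at the end, add FOLLOW(<param>) = { EOF, (, ;, = }.
Union: FOLLOW(<stmt>) = { EOF, (, ;, = }.

{ EOF, (, ;, = }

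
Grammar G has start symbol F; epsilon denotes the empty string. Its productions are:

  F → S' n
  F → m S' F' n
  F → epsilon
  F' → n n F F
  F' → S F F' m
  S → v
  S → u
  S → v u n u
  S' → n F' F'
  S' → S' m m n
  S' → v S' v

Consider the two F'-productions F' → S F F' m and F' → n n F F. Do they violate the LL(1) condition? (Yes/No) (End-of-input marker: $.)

FIRST(S F F' m) = { u, v } and FIRST(n n F F) = { n }.
The FIRST sets are disjoint and neither alternative is nullable — no conflict.

No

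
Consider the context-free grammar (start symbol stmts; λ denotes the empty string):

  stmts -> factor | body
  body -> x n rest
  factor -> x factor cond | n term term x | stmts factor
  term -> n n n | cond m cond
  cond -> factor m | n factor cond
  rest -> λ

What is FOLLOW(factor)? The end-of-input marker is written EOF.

{ EOF, m, n, x }

In stmts -> factor: factor is at the end, add FOLLOW(stmts) = { EOF, n, x }.
In factor -> x factor cond: add FIRST(cond) = { n, x }.
In factor -> stmts factor: factor is at the end, add FOLLOW(factor) = { EOF, m, n, x }.
In cond -> factor m: add FIRST(m) = { m }.
In cond -> n factor cond: add FIRST(cond) = { n, x }.
Union: FOLLOW(factor) = { EOF, m, n, x }.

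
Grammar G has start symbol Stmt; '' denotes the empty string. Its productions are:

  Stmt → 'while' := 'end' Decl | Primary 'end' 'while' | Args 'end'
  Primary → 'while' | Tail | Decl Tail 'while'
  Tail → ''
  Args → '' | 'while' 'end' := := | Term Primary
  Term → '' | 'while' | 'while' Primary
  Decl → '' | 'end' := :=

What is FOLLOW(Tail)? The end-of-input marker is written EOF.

In Primary → Tail: Tail is at the end, add FOLLOW(Primary) = { 'end', 'while' }.
In Primary → Decl Tail 'while': add FIRST('while') = { 'while' }.
Union: FOLLOW(Tail) = { 'end', 'while' }.

{ 'end', 'while' }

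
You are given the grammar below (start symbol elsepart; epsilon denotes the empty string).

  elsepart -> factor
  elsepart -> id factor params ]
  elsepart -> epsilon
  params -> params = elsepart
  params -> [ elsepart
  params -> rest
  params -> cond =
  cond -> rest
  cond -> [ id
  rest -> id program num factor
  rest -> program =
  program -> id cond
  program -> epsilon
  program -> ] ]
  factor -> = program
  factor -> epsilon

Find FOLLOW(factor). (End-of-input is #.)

In elsepart -> factor: factor is at the end, add FOLLOW(elsepart) = { #, =, ] }.
In elsepart -> id factor params ]: add FIRST(params ]) = { =, [, ], id }.
In rest -> id program num factor: factor is at the end, add FOLLOW(rest) = { #, =, [, ], id, num }.
Union: FOLLOW(factor) = { #, =, [, ], id, num }.

{ #, =, [, ], id, num }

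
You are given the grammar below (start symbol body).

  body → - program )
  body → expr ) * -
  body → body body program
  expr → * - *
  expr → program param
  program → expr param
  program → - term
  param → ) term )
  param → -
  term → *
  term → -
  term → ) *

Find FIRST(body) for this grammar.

body → - program ) contributes {-}.
From body → expr ) * -: add FIRST(expr) = { *, - }.
From body → body body program: add FIRST(body) = { *, - }.
Union: FIRST(body) = { *, - }.

{ *, - }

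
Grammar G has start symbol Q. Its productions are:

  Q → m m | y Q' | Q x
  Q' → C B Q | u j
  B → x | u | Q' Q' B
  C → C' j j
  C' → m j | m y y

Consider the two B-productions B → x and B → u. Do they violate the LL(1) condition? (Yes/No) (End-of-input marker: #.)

No

FIRST(x) = { x } and FIRST(u) = { u }.
The FIRST sets are disjoint and neither alternative is nullable — no conflict.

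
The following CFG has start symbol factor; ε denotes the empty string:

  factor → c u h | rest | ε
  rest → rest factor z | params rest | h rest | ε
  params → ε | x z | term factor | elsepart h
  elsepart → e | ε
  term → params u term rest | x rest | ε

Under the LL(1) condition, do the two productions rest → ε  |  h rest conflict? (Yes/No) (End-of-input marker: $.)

Yes

FIRST(ε) = { ε } and FIRST(h rest) = { h }.
The first alternative is nullable and FOLLOW(rest) = { $, c, e, h, u, x, z } shares h with FIRST of the second — conflict.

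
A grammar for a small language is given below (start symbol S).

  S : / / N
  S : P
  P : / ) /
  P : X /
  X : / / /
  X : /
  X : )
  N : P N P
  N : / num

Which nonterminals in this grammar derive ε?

No nonterminal has an empty production or an RHS whose symbols are all nullable.

{ } (none)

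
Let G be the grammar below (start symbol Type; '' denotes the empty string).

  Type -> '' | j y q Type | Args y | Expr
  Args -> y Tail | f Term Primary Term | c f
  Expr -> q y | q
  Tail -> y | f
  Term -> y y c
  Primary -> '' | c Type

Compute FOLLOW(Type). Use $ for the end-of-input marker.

{ $, y }

Type is the start symbol, so $ ∈ FOLLOW(Type).
In Type -> j y q Type: Type is at the end, add FOLLOW(Type) = { $, y }.
In Primary -> c Type: Type is at the end, add FOLLOW(Primary) = { y }.
Union: FOLLOW(Type) = { $, y }.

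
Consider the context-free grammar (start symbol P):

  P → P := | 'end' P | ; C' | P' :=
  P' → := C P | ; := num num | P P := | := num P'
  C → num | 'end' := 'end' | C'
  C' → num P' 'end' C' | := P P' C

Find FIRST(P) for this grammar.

{ 'end', :=, ; }

From P → P :=: add FIRST(P) = { 'end', :=, ; }.
P → 'end' P contributes {'end'}.
P → ; C' contributes {;}.
From P → P' :=: add FIRST(P') = { 'end', :=, ; }.
Union: FIRST(P) = { 'end', :=, ; }.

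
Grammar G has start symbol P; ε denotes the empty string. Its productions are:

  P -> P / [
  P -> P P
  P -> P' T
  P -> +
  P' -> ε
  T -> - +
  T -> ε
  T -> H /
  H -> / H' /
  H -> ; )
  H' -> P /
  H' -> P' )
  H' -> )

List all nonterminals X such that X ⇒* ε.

{ P, P', T }

Directly nullable (have an ε-production): P', T.
P -> P P with every symbol nullable, so P is nullable.
No other nonterminal has a production whose RHS symbols are all nullable.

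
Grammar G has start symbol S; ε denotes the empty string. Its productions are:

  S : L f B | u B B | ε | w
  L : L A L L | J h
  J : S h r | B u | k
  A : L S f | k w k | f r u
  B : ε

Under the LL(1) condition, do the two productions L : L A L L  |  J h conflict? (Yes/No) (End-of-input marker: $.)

FIRST(L A L L) = { h, k, u, w } and FIRST(J h) = { h, k, u, w }.
Both contain h, so the two alternatives are not disjoint — LL(1) conflict.

Yes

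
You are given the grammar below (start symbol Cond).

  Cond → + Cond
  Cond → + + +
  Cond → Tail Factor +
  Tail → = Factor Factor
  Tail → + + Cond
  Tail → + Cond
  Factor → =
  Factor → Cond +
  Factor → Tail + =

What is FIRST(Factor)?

Factor → = contributes {=}.
From Factor → Cond +: add FIRST(Cond) = { +, = }.
From Factor → Tail + =: add FIRST(Tail) = { +, = }.
Union: FIRST(Factor) = { +, = }.

{ +, = }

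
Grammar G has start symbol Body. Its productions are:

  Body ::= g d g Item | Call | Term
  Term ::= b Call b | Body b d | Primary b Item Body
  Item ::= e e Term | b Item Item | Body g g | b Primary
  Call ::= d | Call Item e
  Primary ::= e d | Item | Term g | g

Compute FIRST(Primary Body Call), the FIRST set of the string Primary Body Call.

Add FIRST(Primary) = { b, d, e, g }; Primary is not nullable, stop.

{ b, d, e, g }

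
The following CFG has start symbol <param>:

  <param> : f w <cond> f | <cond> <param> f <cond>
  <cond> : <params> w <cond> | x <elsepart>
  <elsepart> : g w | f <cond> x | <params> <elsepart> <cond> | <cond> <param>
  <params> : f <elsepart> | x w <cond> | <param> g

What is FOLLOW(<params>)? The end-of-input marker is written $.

In <cond> : <params> w <cond>: add FIRST(w <cond>) = { w }.
In <elsepart> : <params> <elsepart> <cond>: add FIRST(<elsepart> <cond>) = { f, g, x }.
Union: FOLLOW(<params>) = { f, g, w, x }.

{ f, g, w, x }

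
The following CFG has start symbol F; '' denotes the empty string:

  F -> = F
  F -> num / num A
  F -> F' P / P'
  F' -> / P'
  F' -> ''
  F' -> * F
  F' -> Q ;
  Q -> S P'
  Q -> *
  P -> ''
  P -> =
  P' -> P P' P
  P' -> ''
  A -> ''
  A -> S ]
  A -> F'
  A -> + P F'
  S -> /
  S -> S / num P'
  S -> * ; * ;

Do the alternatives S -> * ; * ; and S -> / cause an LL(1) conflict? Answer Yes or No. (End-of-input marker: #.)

FIRST(* ; * ;) = { * } and FIRST(/) = { / }.
The FIRST sets are disjoint and neither alternative is nullable — no conflict.

No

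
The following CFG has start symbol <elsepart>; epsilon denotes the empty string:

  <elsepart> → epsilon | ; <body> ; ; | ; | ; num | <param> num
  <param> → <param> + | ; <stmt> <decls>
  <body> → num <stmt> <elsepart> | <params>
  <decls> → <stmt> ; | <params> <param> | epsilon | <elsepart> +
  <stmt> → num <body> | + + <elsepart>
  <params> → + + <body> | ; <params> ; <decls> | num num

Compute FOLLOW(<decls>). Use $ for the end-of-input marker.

{ +, ;, num }

In <param> → ; <stmt> <decls>: <decls> is at the end, add FOLLOW(<param>) = { +, ;, num }.
In <params> → ; <params> ; <decls>: <decls> is at the end, add FOLLOW(<params>) = { +, ;, num }.
Union: FOLLOW(<decls>) = { +, ;, num }.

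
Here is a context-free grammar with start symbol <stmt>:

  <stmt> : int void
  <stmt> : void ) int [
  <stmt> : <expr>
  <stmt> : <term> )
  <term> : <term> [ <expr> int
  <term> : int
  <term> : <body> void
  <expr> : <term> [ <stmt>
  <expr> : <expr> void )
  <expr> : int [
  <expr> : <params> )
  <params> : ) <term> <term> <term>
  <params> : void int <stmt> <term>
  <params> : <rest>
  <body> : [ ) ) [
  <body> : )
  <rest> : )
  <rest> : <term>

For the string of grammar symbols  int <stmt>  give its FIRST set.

{ int }

int is a terminal; add {int} and stop.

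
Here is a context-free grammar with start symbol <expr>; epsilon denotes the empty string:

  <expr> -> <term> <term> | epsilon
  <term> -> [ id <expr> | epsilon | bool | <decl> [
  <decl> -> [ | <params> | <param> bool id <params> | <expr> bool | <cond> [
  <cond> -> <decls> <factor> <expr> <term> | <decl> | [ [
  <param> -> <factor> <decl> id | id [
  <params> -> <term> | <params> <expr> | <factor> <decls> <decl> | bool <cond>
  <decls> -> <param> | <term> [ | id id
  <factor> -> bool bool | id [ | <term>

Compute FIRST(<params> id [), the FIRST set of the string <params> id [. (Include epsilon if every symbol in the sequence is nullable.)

Add FIRST(<params>)\{epsilon} = { [, bool, id }; <params> is nullable, continue.
id is a terminal; add {id} and stop.

{ [, bool, id }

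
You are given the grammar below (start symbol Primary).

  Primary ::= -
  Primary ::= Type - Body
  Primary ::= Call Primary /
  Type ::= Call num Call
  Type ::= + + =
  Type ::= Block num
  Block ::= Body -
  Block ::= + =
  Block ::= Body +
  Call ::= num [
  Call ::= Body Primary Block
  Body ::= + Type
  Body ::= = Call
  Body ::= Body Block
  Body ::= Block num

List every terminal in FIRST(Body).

Body ::= + Type contributes {+}.
Body ::= = Call contributes {=}.
From Body ::= Body Block: add FIRST(Body) = { +, = }.
From Body ::= Block num: add FIRST(Block) = { +, = }.
Union: FIRST(Body) = { +, = }.

{ +, = }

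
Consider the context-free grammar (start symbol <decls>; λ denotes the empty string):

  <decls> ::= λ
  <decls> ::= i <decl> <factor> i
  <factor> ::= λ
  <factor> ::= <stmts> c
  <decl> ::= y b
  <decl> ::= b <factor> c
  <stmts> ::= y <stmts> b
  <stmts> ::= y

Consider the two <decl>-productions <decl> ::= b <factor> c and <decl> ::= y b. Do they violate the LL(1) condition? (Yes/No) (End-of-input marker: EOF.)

No

FIRST(b <factor> c) = { b } and FIRST(y b) = { y }.
The FIRST sets are disjoint and neither alternative is nullable — no conflict.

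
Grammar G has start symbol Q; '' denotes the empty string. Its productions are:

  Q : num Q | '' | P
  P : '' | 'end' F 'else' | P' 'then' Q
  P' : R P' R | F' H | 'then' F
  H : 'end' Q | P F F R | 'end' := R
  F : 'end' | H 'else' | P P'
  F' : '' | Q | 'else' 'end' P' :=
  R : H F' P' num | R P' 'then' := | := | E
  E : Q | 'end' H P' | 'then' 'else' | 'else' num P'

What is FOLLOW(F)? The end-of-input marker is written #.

{ 'else', 'end', 'then', :=, num }

In P : 'end' F 'else': add FIRST('else') = { 'else' }.
In P' : 'then' F: F is at the end, add FOLLOW(P') = { 'else', 'end', 'then', :=, num }.
In H : P F F R: add FIRST(F R) = { 'else', 'end', 'then', :=, num }.
In H : P F F R: add FIRST(R)\{''} = { 'else', 'end', 'then', :=, num }.
  Since R is nullable, also add FOLLOW(H) = { 'else', 'end', 'then', :=, num }.
Union: FOLLOW(F) = { 'else', 'end', 'then', :=, num }.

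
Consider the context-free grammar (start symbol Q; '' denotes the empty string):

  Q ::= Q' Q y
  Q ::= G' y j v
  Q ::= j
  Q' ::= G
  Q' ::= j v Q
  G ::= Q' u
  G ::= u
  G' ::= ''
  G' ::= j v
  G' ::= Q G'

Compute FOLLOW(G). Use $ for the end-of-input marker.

{ j, u, y }

In Q' ::= G: G is at the end, add FOLLOW(Q') = { j, u, y }.
Union: FOLLOW(G) = { j, u, y }.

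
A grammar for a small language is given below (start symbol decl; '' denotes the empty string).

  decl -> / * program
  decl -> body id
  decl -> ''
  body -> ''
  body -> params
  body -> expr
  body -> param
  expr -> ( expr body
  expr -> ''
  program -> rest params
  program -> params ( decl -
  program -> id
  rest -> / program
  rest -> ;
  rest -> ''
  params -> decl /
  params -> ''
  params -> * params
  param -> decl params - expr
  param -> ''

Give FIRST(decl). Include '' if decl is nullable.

{ (, *, -, /, id, '' }

decl -> / * program contributes {/}.
From decl -> body id: body nullable, take FIRST(body) ∪ {id} = { (, *, -, /, id }.
decl -> '' contributes ''.
Union: FIRST(decl) = { (, *, -, /, id, '' }.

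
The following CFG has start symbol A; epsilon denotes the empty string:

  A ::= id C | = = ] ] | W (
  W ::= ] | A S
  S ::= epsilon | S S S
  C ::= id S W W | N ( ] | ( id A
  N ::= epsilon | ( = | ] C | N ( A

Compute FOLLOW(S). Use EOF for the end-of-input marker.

In W ::= A S: S is at the end, add FOLLOW(W) = { EOF, (, =, ], id }.
In S ::= S S S: add FIRST(S S)\{epsilon} = {  }.
  Since S S is nullable, also add FOLLOW(S) = { EOF, (, =, ], id }.
In S ::= S S S: add FIRST(S)\{epsilon} = {  }.
  Since S is nullable, also add FOLLOW(S) = { EOF, (, =, ], id }.
In S ::= S S S: S is at the end, add FOLLOW(S) = { EOF, (, =, ], id }.
In C ::= id S W W: add FIRST(W W) = { =, ], id }.
Union: FOLLOW(S) = { EOF, (, =, ], id }.

{ EOF, (, =, ], id }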